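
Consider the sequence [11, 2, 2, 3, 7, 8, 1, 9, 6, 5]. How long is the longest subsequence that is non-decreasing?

Let dp[i] be the length of the longest such subsequence ending at index i:
i:      1  2  3  4  5  6  7  8  9 10
a[i]:  11  2  2  3  7  8  1  9  6  5
dp:     1  1  2  3  4  5  1  6  4  4
Maximum dp value is 6.

6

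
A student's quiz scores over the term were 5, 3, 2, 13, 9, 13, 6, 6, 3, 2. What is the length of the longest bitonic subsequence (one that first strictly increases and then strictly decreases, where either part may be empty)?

6

inc[i] = longest strictly increasing subsequence ending at i; dec[i] = longest strictly decreasing subsequence starting at i:
i:      1  2  3  4  5  6  7  8  9 10
a[i]:   5  3  2 13  9 13  6  6  3  2
inc:    1  1  1  2  2  3  2  2  2  1
dec:    3  2  1  5  4  4  3  3  2  1
Best peak at i=4 (value 13): inc=2, dec=5, length 2+5−1 = 6.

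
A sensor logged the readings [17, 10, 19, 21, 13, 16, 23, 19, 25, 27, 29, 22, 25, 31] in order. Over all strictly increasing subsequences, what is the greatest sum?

192

Let S[i] be the best sum of a strictly increasing subsequence ending at i:
i:       1   2   3   4   5   6   7   8   9  10  11  12  13  14
a[i]:   17  10  19  21  13  16  23  19  25  27  29  22  25  31
S:      17  10  36  57  23  39  80  58 105 132 161  80 105 192
Maximum is 192 (e.g. 17 + 19 + 21 + 23 + 25 + 27 + 29 + 31).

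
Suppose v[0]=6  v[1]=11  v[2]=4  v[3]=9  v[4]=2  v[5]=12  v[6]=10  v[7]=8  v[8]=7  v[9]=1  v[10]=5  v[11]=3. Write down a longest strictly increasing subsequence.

6, 11, 12

Patience tails give the LIS length; then backtrack through the dp parents:
6 → extends → [6]
11 → extends → [6, 11]
4 → replaces 6 → [4, 11]
9 → replaces 11 → [4, 9]
2 → replaces 4 → [2, 9]
12 → extends → [2, 9, 12]
10 → replaces 12 → [2, 9, 10]
8 → replaces 9 → [2, 8, 10]
7 → replaces 8 → [2, 7, 10]
1 → replaces 2 → [1, 7, 10]
5 → replaces 7 → [1, 5, 10]
3 → replaces 5 → [1, 3, 10]
Length 3; one witness is 6, 11, 12.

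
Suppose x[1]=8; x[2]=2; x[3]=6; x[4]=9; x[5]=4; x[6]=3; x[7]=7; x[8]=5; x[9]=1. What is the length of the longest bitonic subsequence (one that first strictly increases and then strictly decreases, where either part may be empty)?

6

inc[i] = longest strictly increasing subsequence ending at i; dec[i] = longest strictly decreasing subsequence starting at i:
i:     1 2 3 4 5 6 7 8 9
x[i]:  8 2 6 9 4 3 7 5 1
inc:   1 1 2 3 2 2 3 3 1
dec:   5 2 4 4 3 2 3 2 1
Best peak at i=4 (value 9): inc=3, dec=4, length 3+4−1 = 6.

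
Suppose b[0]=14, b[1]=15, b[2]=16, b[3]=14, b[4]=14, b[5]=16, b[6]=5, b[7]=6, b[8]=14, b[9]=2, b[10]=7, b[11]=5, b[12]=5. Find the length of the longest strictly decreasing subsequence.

4

Negate each value so 'decreasing' becomes 'increasing', then run patience tails on the negated sequence:
-14 → extends → [-14]
-15 → replaces -14 → [-15]
-16 → replaces -15 → [-16]
-14 → extends → [-16, -14]
-14 → already a tail → [-16, -14]
-16 → already a tail → [-16, -14]
-5 → extends → [-16, -14, -5]
-6 → replaces -5 → [-16, -14, -6]
-14 → already a tail → [-16, -14, -6]
-2 → extends → [-16, -14, -6, -2]
-7 → replaces -6 → [-16, -14, -7, -2]
-5 → replaces -2 → [-16, -14, -7, -5]
-5 → already a tail → [-16, -14, -7, -5]
Four tails, so the longest strictly decreasing subsequence of the original has length 4.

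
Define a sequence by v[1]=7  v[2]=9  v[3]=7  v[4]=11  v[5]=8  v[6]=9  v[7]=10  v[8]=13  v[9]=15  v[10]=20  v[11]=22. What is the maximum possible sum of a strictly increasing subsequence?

Let S[i] be the best sum of a strictly increasing subsequence ending at i:
i:       1   2   3   4   5   6   7   8   9  10  11
v[i]:    7   9   7  11   8   9  10  13  15  20  22
S:       7  16   7  27  15  24  34  47  62  82 104
Maximum is 104 (e.g. 7 + 8 + 9 + 10 + 13 + 15 + 20 + 22).

104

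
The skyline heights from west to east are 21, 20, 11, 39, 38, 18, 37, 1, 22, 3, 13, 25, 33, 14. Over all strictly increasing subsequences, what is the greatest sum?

109

Let S[i] be the best sum of a strictly increasing subsequence ending at i:
i:       1   2   3   4   5   6   7   8   9  10  11  12  13  14
a[i]:   21  20  11  39  38  18  37   1  22   3  13  25  33  14
S:      21  20  11  60  59  29  66   1  51   4  24  76 109  38
Maximum is 109 (e.g. 11 + 18 + 22 + 25 + 33).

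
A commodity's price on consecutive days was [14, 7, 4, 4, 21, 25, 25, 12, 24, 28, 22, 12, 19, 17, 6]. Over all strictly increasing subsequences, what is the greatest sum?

88

Let S[i] be the best sum of a strictly increasing subsequence ending at i:
i:      1  2  3  4  5  6  7  8  9 10 11 12 13 14 15
a[i]:  14  7  4  4 21 25 25 12 24 28 22 12 19 17  6
S:     14  7  4  4 35 60 60 19 59 88 57 19 38 36 10
Maximum is 88 (e.g. 14 + 21 + 25 + 28).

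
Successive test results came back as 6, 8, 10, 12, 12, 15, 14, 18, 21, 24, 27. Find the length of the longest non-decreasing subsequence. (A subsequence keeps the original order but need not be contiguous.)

10

Let dp[i] be the length of the longest such subsequence ending at index i:
i:      1  2  3  4  5  6  7  8  9 10 11
a[i]:   6  8 10 12 12 15 14 18 21 24 27
dp:     1  2  3  4  5  6  6  7  8  9 10
Maximum dp value is 10.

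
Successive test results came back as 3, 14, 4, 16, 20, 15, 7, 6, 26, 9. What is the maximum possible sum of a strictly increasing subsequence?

79

Let S[i] be the best sum of a strictly increasing subsequence ending at i:
i:      1  2  3  4  5  6  7  8  9 10
a[i]:   3 14  4 16 20 15  7  6 26  9
S:      3 17  7 33 53 32 14 13 79 23
Maximum is 79 (e.g. 3 + 14 + 16 + 20 + 26).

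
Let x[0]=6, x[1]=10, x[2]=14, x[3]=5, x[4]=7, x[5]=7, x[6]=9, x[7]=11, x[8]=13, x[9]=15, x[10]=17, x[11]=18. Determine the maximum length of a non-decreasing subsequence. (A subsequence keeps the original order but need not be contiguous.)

9

Let dp[i] be the length of the longest such subsequence ending at index i:
i:      0  1  2  3  4  5  6  7  8  9 10 11
x[i]:   6 10 14  5  7  7  9 11 13 15 17 18
dp:     1  2  3  1  2  3  4  5  6  7  8  9
Maximum dp value is 9.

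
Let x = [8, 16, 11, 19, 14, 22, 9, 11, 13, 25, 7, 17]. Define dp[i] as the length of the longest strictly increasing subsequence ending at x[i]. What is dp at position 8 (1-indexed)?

3

dp[i] = 1 + max{dp[j] : j<i, x[j]<x[i]} (or 1 if no such j):
i:      1  2  3  4  5  6  7  8  9 10 11 12
x[i]:   8 16 11 19 14 22  9 11 13 25  7 17
dp:     1  2  2  3  3  4  2  3  4  5  1  5
At index 8 the value is 3.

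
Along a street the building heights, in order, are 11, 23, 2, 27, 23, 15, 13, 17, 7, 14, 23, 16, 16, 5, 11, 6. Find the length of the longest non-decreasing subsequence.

5

Let dp[i] be the length of the longest such subsequence ending at index i:
i:      1  2  3  4  5  6  7  8  9 10 11 12 13 14 15 16
a[i]:  11 23  2 27 23 15 13 17  7 14 23 16 16  5 11  6
dp:     1  2  1  3  3  2  2  3  2  3  4  4  5  2  3  3
Maximum dp value is 5.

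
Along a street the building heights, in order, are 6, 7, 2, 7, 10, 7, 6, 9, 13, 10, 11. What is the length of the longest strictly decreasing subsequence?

Let dp[i] be the longest strictly decreasing subsequence ending at i:
i:      1  2  3  4  5  6  7  8  9 10 11
a[i]:   6  7  2  7 10  7  6  9 13 10 11
dp:     1  1  2  1  1  2  3  2  1  2  2
Maximum is 3.

3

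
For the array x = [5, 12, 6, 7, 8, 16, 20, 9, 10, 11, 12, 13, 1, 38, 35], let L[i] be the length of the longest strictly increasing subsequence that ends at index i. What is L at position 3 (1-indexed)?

2

dp[i] = 1 + max{dp[j] : j<i, x[j]<x[i]} (or 1 if no such j):
i:      1  2  3  4  5  6  7  8  9 10 11 12 13 14 15
x[i]:   5 12  6  7  8 16 20  9 10 11 12 13  1 38 35
dp:     1  2  2  3  4  5  6  5  6  7  8  9  1 10 10
At index 3 the value is 2.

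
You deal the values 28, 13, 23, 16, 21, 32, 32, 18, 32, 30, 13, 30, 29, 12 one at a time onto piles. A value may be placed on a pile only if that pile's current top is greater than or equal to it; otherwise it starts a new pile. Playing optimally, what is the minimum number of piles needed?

Place each on the leftmost legal pile:
28 → new pile 1 (tops now [28])
13 → pile 1 (tops now [13])
23 → new pile 2 (tops now [13, 23])
16 → pile 2 (tops now [13, 16])
21 → new pile 3 (tops now [13, 16, 21])
32 → new pile 4 (tops now [13, 16, 21, 32])
32 → pile 4 (tops now [13, 16, 21, 32])
18 → pile 3 (tops now [13, 16, 18, 32])
32 → pile 4 (tops now [13, 16, 18, 32])
30 → pile 4 (tops now [13, 16, 18, 30])
13 → pile 1 (tops now [13, 16, 18, 30])
30 → pile 4 (tops now [13, 16, 18, 30])
29 → pile 4 (tops now [13, 16, 18, 29])
12 → pile 1 (tops now [12, 16, 18, 29])
Four piles.

4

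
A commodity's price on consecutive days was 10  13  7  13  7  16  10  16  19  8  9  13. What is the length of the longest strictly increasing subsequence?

4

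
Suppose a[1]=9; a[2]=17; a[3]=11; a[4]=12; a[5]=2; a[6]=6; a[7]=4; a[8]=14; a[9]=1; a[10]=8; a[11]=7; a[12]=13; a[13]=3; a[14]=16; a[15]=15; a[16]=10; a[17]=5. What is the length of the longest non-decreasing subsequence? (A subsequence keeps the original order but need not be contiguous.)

5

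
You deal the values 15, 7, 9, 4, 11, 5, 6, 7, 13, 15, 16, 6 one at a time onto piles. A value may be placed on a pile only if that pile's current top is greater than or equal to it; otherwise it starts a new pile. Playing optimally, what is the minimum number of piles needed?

Place each on the leftmost legal pile:
15 → new pile 1 (tops now [15])
7 → pile 1 (tops now [7])
9 → new pile 2 (tops now [7, 9])
4 → pile 1 (tops now [4, 9])
11 → new pile 3 (tops now [4, 9, 11])
5 → pile 2 (tops now [4, 5, 11])
6 → pile 3 (tops now [4, 5, 6])
7 → new pile 4 (tops now [4, 5, 6, 7])
13 → new pile 5 (tops now [4, 5, 6, 7, 13])
15 → new pile 6 (tops now [4, 5, 6, 7, 13, 15])
16 → new pile 7 (tops now [4, 5, 6, 7, 13, 15, 16])
6 → pile 3 (tops now [4, 5, 6, 7, 13, 15, 16])
Seven piles.

7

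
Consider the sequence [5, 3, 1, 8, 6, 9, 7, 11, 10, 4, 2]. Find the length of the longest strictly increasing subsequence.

4

Track the smallest tail for each achievable length (strict):
5 → extends → [5]
3 → replaces 5 → [3]
1 → replaces 3 → [1]
8 → extends → [1, 8]
6 → replaces 8 → [1, 6]
9 → extends → [1, 6, 9]
7 → replaces 9 → [1, 6, 7]
11 → extends → [1, 6, 7, 11]
10 → replaces 11 → [1, 6, 7, 10]
4 → replaces 6 → [1, 4, 7, 10]
2 → replaces 4 → [1, 2, 7, 10]
Four tails, so the longest strictly increasing subsequence has length 4 (e.g. 5, 8, 9, 11).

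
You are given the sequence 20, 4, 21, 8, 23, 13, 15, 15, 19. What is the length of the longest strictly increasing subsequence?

Let dp[i] be the length of the longest such subsequence ending at index i:
i:      1  2  3  4  5  6  7  8  9
a[i]:  20  4 21  8 23 13 15 15 19
dp:     1  1  2  2  3  3  4  4  5
Maximum dp value is 5.

5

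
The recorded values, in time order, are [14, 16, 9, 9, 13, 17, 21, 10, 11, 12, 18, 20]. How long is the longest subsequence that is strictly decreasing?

Negate each value so 'decreasing' becomes 'increasing', then run patience tails on the negated sequence:
-14 → extends → [-14]
-16 → replaces -14 → [-16]
-9 → extends → [-16, -9]
-9 → already a tail → [-16, -9]
-13 → replaces -9 → [-16, -13]
-17 → replaces -16 → [-17, -13]
-21 → replaces -17 → [-21, -13]
-10 → extends → [-21, -13, -10]
-11 → replaces -10 → [-21, -13, -11]
-12 → replaces -11 → [-21, -13, -12]
-18 → replaces -13 → [-21, -18, -12]
-20 → replaces -18 → [-21, -20, -12]
Three tails, so the longest strictly decreasing subsequence of the original has length 3.

3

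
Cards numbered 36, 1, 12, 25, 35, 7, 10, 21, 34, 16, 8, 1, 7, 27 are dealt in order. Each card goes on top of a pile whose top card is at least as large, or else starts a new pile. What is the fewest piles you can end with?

5

The minimum number of non-increasing subsequences covering a sequence equals the length of its longest strictly increasing subsequence.
LIS length is 5 (e.g. 1, 7, 10, 21, 34), so 5 piles are needed.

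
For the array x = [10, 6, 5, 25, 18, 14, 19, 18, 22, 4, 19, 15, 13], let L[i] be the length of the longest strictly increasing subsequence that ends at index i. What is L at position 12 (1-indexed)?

dp[i] = 1 + max{dp[j] : j<i, x[j]<x[i]} (or 1 if no such j):
i:      1  2  3  4  5  6  7  8  9 10 11 12 13
x[i]:  10  6  5 25 18 14 19 18 22  4 19 15 13
dp:     1  1  1  2  2  2  3  3  4  1  4  3  2
At index 12 the value is 3.

3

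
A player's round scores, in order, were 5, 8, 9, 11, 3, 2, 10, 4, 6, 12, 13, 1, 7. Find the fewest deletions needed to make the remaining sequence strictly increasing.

Fewest deletions = n − (longest strictly increasing subsequence).
Patience tails:
5 → extends → [5]
8 → extends → [5, 8]
9 → extends → [5, 8, 9]
11 → extends → [5, 8, 9, 11]
3 → replaces 5 → [3, 8, 9, 11]
2 → replaces 3 → [2, 8, 9, 11]
10 → replaces 11 → [2, 8, 9, 10]
4 → replaces 8 → [2, 4, 9, 10]
6 → replaces 9 → [2, 4, 6, 10]
12 → extends → [2, 4, 6, 10, 12]
13 → extends → [2, 4, 6, 10, 12, 13]
1 → replaces 2 → [1, 4, 6, 10, 12, 13]
7 → replaces 10 → [1, 4, 6, 7, 12, 13]
Longest strictly increasing subsequence has length 6, so deletions = 13 − 6 = 7.

7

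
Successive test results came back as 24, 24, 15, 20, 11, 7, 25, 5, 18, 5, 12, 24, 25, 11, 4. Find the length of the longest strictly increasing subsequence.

Let dp[i] be the length of the longest such subsequence ending at index i:
i:      1  2  3  4  5  6  7  8  9 10 11 12 13 14 15
a[i]:  24 24 15 20 11  7 25  5 18  5 12 24 25 11  4
dp:     1  1  1  2  1  1  3  1  2  1  2  3  4  2  1
Maximum dp value is 4.

4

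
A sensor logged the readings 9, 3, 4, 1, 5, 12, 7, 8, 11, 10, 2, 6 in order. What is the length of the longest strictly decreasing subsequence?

Negate each value so 'decreasing' becomes 'increasing', then run patience tails on the negated sequence:
-9 → extends → [-9]
-3 → extends → [-9, -3]
-4 → replaces -3 → [-9, -4]
-1 → extends → [-9, -4, -1]
-5 → replaces -4 → [-9, -5, -1]
-12 → replaces -9 → [-12, -5, -1]
-7 → replaces -5 → [-12, -7, -1]
-8 → replaces -7 → [-12, -8, -1]
-11 → replaces -8 → [-12, -11, -1]
-10 → replaces -1 → [-12, -11, -10]
-2 → extends → [-12, -11, -10, -2]
-6 → replaces -2 → [-12, -11, -10, -6]
Four tails, so the longest strictly decreasing subsequence of the original has length 4.

4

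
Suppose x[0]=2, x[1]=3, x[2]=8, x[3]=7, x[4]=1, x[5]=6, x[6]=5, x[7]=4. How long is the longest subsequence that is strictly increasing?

Track the smallest tail for each achievable length (strict):
2 → extends → [2]
3 → extends → [2, 3]
8 → extends → [2, 3, 8]
7 → replaces 8 → [2, 3, 7]
1 → replaces 2 → [1, 3, 7]
6 → replaces 7 → [1, 3, 6]
5 → replaces 6 → [1, 3, 5]
4 → replaces 5 → [1, 3, 4]
Three tails, so the longest strictly increasing subsequence has length 3 (e.g. 2, 3, 8).

3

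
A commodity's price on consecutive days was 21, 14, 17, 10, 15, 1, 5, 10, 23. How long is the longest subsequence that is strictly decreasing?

4

Negate each value so 'decreasing' becomes 'increasing', then run patience tails on the negated sequence:
-21 → extends → [-21]
-14 → extends → [-21, -14]
-17 → replaces -14 → [-21, -17]
-10 → extends → [-21, -17, -10]
-15 → replaces -10 → [-21, -17, -15]
-1 → extends → [-21, -17, -15, -1]
-5 → replaces -1 → [-21, -17, -15, -5]
-10 → replaces -5 → [-21, -17, -15, -10]
-23 → replaces -21 → [-23, -17, -15, -10]
Four tails, so the longest strictly decreasing subsequence of the original has length 4.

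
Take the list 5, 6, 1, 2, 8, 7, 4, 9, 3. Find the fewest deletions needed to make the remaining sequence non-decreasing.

Fewest deletions = n − (longest non-decreasing subsequence).
i:     1 2 3 4 5 6 7 8 9
a[i]:  5 6 1 2 8 7 4 9 3
dp:    1 2 1 2 3 3 3 4 3
max dp = 4, so deletions = 9 − 4 = 5.

5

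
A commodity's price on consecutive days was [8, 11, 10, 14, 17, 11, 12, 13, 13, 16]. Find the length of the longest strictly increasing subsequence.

Let dp[i] be the length of the longest such subsequence ending at index i:
i:      1  2  3  4  5  6  7  8  9 10
a[i]:   8 11 10 14 17 11 12 13 13 16
dp:     1  2  2  3  4  3  4  5  5  6
Maximum dp value is 6.

6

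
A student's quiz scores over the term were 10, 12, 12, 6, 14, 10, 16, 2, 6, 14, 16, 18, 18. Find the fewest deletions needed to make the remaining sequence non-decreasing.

Fewest deletions = n − (longest non-decreasing subsequence).
i:      1  2  3  4  5  6  7  8  9 10 11 12 13
a[i]:  10 12 12  6 14 10 16  2  6 14 16 18 18
dp:     1  2  3  1  4  2  5  1  2  5  6  7  8
max dp = 8, so deletions = 13 − 8 = 5.

5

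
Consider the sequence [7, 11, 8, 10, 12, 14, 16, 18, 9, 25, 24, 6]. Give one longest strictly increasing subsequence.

Patience tails give the LIS length; then backtrack through the dp parents:
7 → extends → [7]
11 → extends → [7, 11]
8 → replaces 11 → [7, 8]
10 → extends → [7, 8, 10]
12 → extends → [7, 8, 10, 12]
14 → extends → [7, 8, 10, 12, 14]
16 → extends → [7, 8, 10, 12, 14, 16]
18 → extends → [7, 8, 10, 12, 14, 16, 18]
9 → replaces 10 → [7, 8, 9, 12, 14, 16, 18]
25 → extends → [7, 8, 9, 12, 14, 16, 18, 25]
24 → replaces 25 → [7, 8, 9, 12, 14, 16, 18, 24]
6 → replaces 7 → [6, 8, 9, 12, 14, 16, 18, 24]
Length 8; one witness is 7, 8, 10, 12, 14, 16, 18, 25.

7, 8, 10, 12, 14, 16, 18, 25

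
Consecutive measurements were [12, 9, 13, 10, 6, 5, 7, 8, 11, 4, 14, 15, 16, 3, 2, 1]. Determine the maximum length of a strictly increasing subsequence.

Track the smallest tail for each achievable length (strict):
12 → extends → [12]
9 → replaces 12 → [9]
13 → extends → [9, 13]
10 → replaces 13 → [9, 10]
6 → replaces 9 → [6, 10]
5 → replaces 6 → [5, 10]
7 → replaces 10 → [5, 7]
8 → extends → [5, 7, 8]
11 → extends → [5, 7, 8, 11]
4 → replaces 5 → [4, 7, 8, 11]
14 → extends → [4, 7, 8, 11, 14]
15 → extends → [4, 7, 8, 11, 14, 15]
16 → extends → [4, 7, 8, 11, 14, 15, 16]
3 → replaces 4 → [3, 7, 8, 11, 14, 15, 16]
2 → replaces 3 → [2, 7, 8, 11, 14, 15, 16]
1 → replaces 2 → [1, 7, 8, 11, 14, 15, 16]
Seven tails, so the longest strictly increasing subsequence has length 7 (e.g. 6, 7, 8, 11, 14, 15, 16).

7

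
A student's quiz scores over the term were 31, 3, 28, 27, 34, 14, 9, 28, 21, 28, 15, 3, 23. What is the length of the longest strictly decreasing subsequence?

6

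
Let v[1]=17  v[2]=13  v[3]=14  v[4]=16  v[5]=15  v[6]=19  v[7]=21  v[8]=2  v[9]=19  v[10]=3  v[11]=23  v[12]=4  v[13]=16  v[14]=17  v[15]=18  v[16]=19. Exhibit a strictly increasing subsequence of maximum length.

13, 14, 15, 16, 17, 18, 19

Patience tails give the LIS length; then backtrack through the dp parents:
17 → extends → [17]
13 → replaces 17 → [13]
14 → extends → [13, 14]
16 → extends → [13, 14, 16]
15 → replaces 16 → [13, 14, 15]
19 → extends → [13, 14, 15, 19]
21 → extends → [13, 14, 15, 19, 21]
2 → replaces 13 → [2, 14, 15, 19, 21]
19 → already a tail → [2, 14, 15, 19, 21]
3 → replaces 14 → [2, 3, 15, 19, 21]
23 → extends → [2, 3, 15, 19, 21, 23]
4 → replaces 15 → [2, 3, 4, 19, 21, 23]
16 → replaces 19 → [2, 3, 4, 16, 21, 23]
17 → replaces 21 → [2, 3, 4, 16, 17, 23]
18 → replaces 23 → [2, 3, 4, 16, 17, 18]
19 → extends → [2, 3, 4, 16, 17, 18, 19]
Length 7; one witness is 13, 14, 15, 16, 17, 18, 19.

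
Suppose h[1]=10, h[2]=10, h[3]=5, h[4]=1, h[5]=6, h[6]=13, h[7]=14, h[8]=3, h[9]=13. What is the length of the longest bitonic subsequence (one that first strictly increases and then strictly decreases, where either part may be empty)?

5

inc[i] = longest strictly increasing subsequence ending at i; dec[i] = longest strictly decreasing subsequence starting at i:
i:      1  2  3  4  5  6  7  8  9
h[i]:  10 10  5  1  6 13 14  3 13
inc:    1  1  1  1  2  3  4  2  3
dec:    3  3  2  1  2  2  2  1  1
Best peak at i=7 (value 14): inc=4, dec=2, length 4+2−1 = 5.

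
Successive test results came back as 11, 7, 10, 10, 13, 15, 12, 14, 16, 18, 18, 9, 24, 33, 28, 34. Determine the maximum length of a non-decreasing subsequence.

11

Track the smallest tail for each achievable length (allowing ties):
11 → extends → [11]
7 → replaces 11 → [7]
10 → extends → [7, 10]
10 → extends → [7, 10, 10]
13 → extends → [7, 10, 10, 13]
15 → extends → [7, 10, 10, 13, 15]
12 → replaces 13 → [7, 10, 10, 12, 15]
14 → replaces 15 → [7, 10, 10, 12, 14]
16 → extends → [7, 10, 10, 12, 14, 16]
18 → extends → [7, 10, 10, 12, 14, 16, 18]
18 → extends → [7, 10, 10, 12, 14, 16, 18, 18]
9 → replaces 10 → [7, 9, 10, 12, 14, 16, 18, 18]
24 → extends → [7, 9, 10, 12, 14, 16, 18, 18, 24]
33 → extends → [7, 9, 10, 12, 14, 16, 18, 18, 24, 33]
28 → replaces 33 → [7, 9, 10, 12, 14, 16, 18, 18, 24, 28]
34 → extends → [7, 9, 10, 12, 14, 16, 18, 18, 24, 28, 34]
Eleven tails, so the longest non-decreasing subsequence has length 11 (e.g. 7, 10, 10, 13, 15, 16, 18, 18, 24, 33, 34).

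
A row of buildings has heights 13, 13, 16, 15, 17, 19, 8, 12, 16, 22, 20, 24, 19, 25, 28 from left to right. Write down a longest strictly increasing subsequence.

Patience tails give the LIS length; then backtrack through the dp parents:
13 → extends → [13]
13 → already a tail → [13]
16 → extends → [13, 16]
15 → replaces 16 → [13, 15]
17 → extends → [13, 15, 17]
19 → extends → [13, 15, 17, 19]
8 → replaces 13 → [8, 15, 17, 19]
12 → replaces 15 → [8, 12, 17, 19]
16 → replaces 17 → [8, 12, 16, 19]
22 → extends → [8, 12, 16, 19, 22]
20 → replaces 22 → [8, 12, 16, 19, 20]
24 → extends → [8, 12, 16, 19, 20, 24]
19 → already a tail → [8, 12, 16, 19, 20, 24]
25 → extends → [8, 12, 16, 19, 20, 24, 25]
28 → extends → [8, 12, 16, 19, 20, 24, 25, 28]
Length 8; one witness is 13, 16, 17, 19, 22, 24, 25, 28.

13, 16, 17, 19, 22, 24, 25, 28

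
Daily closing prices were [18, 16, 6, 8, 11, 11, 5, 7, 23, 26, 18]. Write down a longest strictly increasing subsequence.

Patience tails give the LIS length; then backtrack through the dp parents:
18 → extends → [18]
16 → replaces 18 → [16]
6 → replaces 16 → [6]
8 → extends → [6, 8]
11 → extends → [6, 8, 11]
11 → already a tail → [6, 8, 11]
5 → replaces 6 → [5, 8, 11]
7 → replaces 8 → [5, 7, 11]
23 → extends → [5, 7, 11, 23]
26 → extends → [5, 7, 11, 23, 26]
18 → replaces 23 → [5, 7, 11, 18, 26]
Length 5; one witness is 6, 8, 11, 23, 26.

6, 8, 11, 23, 26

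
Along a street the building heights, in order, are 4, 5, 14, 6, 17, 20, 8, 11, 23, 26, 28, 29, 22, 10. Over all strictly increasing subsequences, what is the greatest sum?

Let S[i] be the best sum of a strictly increasing subsequence ending at i:
i:       1   2   3   4   5   6   7   8   9  10  11  12  13  14
a[i]:    4   5  14   6  17  20   8  11  23  26  28  29  22  10
S:       4   9  23  15  40  60  23  34  83 109 137 166  82  33
Maximum is 166 (e.g. 4 + 5 + 14 + 17 + 20 + 23 + 26 + 28 + 29).

166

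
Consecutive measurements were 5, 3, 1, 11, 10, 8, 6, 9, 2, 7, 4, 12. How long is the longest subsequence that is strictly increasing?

Track the smallest tail for each achievable length (strict):
5 → extends → [5]
3 → replaces 5 → [3]
1 → replaces 3 → [1]
11 → extends → [1, 11]
10 → replaces 11 → [1, 10]
8 → replaces 10 → [1, 8]
6 → replaces 8 → [1, 6]
9 → extends → [1, 6, 9]
2 → replaces 6 → [1, 2, 9]
7 → replaces 9 → [1, 2, 7]
4 → replaces 7 → [1, 2, 4]
12 → extends → [1, 2, 4, 12]
Four tails, so the longest strictly increasing subsequence has length 4 (e.g. 5, 8, 9, 12).

4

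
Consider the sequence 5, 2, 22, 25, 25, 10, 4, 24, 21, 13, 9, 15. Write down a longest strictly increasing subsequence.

Patience tails give the LIS length; then backtrack through the dp parents:
5 → extends → [5]
2 → replaces 5 → [2]
22 → extends → [2, 22]
25 → extends → [2, 22, 25]
25 → already a tail → [2, 22, 25]
10 → replaces 22 → [2, 10, 25]
4 → replaces 10 → [2, 4, 25]
24 → replaces 25 → [2, 4, 24]
21 → replaces 24 → [2, 4, 21]
13 → replaces 21 → [2, 4, 13]
9 → replaces 13 → [2, 4, 9]
15 → extends → [2, 4, 9, 15]
Length 4; one witness is 5, 10, 13, 15.

5, 10, 13, 15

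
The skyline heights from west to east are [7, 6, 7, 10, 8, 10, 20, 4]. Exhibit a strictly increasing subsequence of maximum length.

6, 7, 8, 10, 20

Patience tails give the LIS length; then backtrack through the dp parents:
7 → extends → [7]
6 → replaces 7 → [6]
7 → extends → [6, 7]
10 → extends → [6, 7, 10]
8 → replaces 10 → [6, 7, 8]
10 → extends → [6, 7, 8, 10]
20 → extends → [6, 7, 8, 10, 20]
4 → replaces 6 → [4, 7, 8, 10, 20]
Length 5; one witness is 6, 7, 8, 10, 20.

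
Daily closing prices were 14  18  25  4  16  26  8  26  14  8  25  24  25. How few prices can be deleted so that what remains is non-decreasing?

Fewest deletions = n − (longest non-decreasing subsequence).
i:      1  2  3  4  5  6  7  8  9 10 11 12 13
a[i]:  14 18 25  4 16 26  8 26 14  8 25 24 25
dp:     1  2  3  1  2  4  2  5  3  3  4  4  5
max dp = 5, so deletions = 13 − 5 = 8.

8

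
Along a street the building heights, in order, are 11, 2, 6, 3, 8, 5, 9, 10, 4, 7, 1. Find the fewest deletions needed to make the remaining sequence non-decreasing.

6

Fewest deletions = n − (longest non-decreasing subsequence).
Patience tails:
11 → extends → [11]
2 → replaces 11 → [2]
6 → extends → [2, 6]
3 → replaces 6 → [2, 3]
8 → extends → [2, 3, 8]
5 → replaces 8 → [2, 3, 5]
9 → extends → [2, 3, 5, 9]
10 → extends → [2, 3, 5, 9, 10]
4 → replaces 5 → [2, 3, 4, 9, 10]
7 → replaces 9 → [2, 3, 4, 7, 10]
1 → replaces 2 → [1, 3, 4, 7, 10]
Longest non-decreasing subsequence has length 5, so deletions = 11 − 5 = 6.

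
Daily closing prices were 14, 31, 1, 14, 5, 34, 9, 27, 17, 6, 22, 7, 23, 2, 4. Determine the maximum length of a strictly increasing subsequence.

6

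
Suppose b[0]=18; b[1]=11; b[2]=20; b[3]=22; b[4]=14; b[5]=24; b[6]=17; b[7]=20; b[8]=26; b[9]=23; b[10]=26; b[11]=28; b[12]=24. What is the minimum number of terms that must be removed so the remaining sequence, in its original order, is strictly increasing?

Fewest deletions = n − (longest strictly increasing subsequence).
i:      0  1  2  3  4  5  6  7  8  9 10 11 12
b[i]:  18 11 20 22 14 24 17 20 26 23 26 28 24
dp:     1  1  2  3  2  4  3  4  5  5  6  7  6
max dp = 7, so deletions = 13 − 7 = 6.

6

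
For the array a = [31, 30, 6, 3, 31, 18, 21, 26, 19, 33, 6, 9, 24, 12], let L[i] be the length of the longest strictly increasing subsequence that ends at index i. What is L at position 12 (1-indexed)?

3

dp[i] = 1 + max{dp[j] : j<i, a[j]<a[i]} (or 1 if no such j):
i:      1  2  3  4  5  6  7  8  9 10 11 12 13 14
a[i]:  31 30  6  3 31 18 21 26 19 33  6  9 24 12
dp:     1  1  1  1  2  2  3  4  3  5  2  3  4  4
At index 12 the value is 3.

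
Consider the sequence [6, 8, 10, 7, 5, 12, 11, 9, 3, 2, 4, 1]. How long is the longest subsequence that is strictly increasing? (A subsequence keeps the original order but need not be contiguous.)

Track the smallest tail for each achievable length (strict):
6 → extends → [6]
8 → extends → [6, 8]
10 → extends → [6, 8, 10]
7 → replaces 8 → [6, 7, 10]
5 → replaces 6 → [5, 7, 10]
12 → extends → [5, 7, 10, 12]
11 → replaces 12 → [5, 7, 10, 11]
9 → replaces 10 → [5, 7, 9, 11]
3 → replaces 5 → [3, 7, 9, 11]
2 → replaces 3 → [2, 7, 9, 11]
4 → replaces 7 → [2, 4, 9, 11]
1 → replaces 2 → [1, 4, 9, 11]
Four tails, so the longest strictly increasing subsequence has length 4 (e.g. 6, 8, 10, 12).

4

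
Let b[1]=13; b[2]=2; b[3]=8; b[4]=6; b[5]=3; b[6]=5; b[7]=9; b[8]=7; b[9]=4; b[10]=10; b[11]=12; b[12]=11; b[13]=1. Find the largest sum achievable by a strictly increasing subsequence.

Let S[i] be the best sum of a strictly increasing subsequence ending at i:
i:      1  2  3  4  5  6  7  8  9 10 11 12 13
b[i]:  13  2  8  6  3  5  9  7  4 10 12 11  1
S:     13  2 10  8  5 10 19 17  9 29 41 40  1
Maximum is 41 (e.g. 2 + 3 + 5 + 9 + 10 + 12).

41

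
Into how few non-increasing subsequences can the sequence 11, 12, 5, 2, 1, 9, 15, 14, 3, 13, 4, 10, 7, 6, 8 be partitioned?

5

Place each on the leftmost legal pile:
11 → new pile 1 (tops now [11])
12 → new pile 2 (tops now [11, 12])
5 → pile 1 (tops now [5, 12])
2 → pile 1 (tops now [2, 12])
1 → pile 1 (tops now [1, 12])
9 → pile 2 (tops now [1, 9])
15 → new pile 3 (tops now [1, 9, 15])
14 → pile 3 (tops now [1, 9, 14])
3 → pile 2 (tops now [1, 3, 14])
13 → pile 3 (tops now [1, 3, 13])
4 → pile 3 (tops now [1, 3, 4])
10 → new pile 4 (tops now [1, 3, 4, 10])
7 → pile 4 (tops now [1, 3, 4, 7])
6 → pile 4 (tops now [1, 3, 4, 6])
8 → new pile 5 (tops now [1, 3, 4, 6, 8])
Five piles.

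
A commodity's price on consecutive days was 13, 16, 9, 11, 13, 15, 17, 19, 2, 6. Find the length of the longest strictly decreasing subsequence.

3

Negate each value so 'decreasing' becomes 'increasing', then run patience tails on the negated sequence:
-13 → extends → [-13]
-16 → replaces -13 → [-16]
-9 → extends → [-16, -9]
-11 → replaces -9 → [-16, -11]
-13 → replaces -11 → [-16, -13]
-15 → replaces -13 → [-16, -15]
-17 → replaces -16 → [-17, -15]
-19 → replaces -17 → [-19, -15]
-2 → extends → [-19, -15, -2]
-6 → replaces -2 → [-19, -15, -6]
Three tails, so the longest strictly decreasing subsequence of the original has length 3.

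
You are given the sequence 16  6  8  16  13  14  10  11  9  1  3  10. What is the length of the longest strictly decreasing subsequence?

5

Let dp[i] be the longest strictly decreasing subsequence ending at i:
i:      1  2  3  4  5  6  7  8  9 10 11 12
a[i]:  16  6  8 16 13 14 10 11  9  1  3 10
dp:     1  2  2  1  2  2  3  3  4  5  5  4
Maximum is 5.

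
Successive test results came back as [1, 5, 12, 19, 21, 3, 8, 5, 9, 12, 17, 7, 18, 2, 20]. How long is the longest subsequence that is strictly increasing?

Let dp[i] be the length of the longest such subsequence ending at index i:
i:      1  2  3  4  5  6  7  8  9 10 11 12 13 14 15
a[i]:   1  5 12 19 21  3  8  5  9 12 17  7 18  2 20
dp:     1  2  3  4  5  2  3  3  4  5  6  4  7  2  8
Maximum dp value is 8.

8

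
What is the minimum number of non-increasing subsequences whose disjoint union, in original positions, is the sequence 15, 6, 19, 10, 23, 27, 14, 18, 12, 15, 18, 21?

The minimum number of non-increasing subsequences covering a sequence equals the length of its longest strictly increasing subsequence.
LIS length is 6 (e.g. 6, 10, 14, 15, 18, 21), so 6 piles are needed.

6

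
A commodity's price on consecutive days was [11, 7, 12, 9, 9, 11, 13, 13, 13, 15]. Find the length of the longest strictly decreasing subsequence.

2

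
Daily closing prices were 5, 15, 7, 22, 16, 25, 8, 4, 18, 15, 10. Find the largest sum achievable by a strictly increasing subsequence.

67

Let S[i] be the best sum of a strictly increasing subsequence ending at i:
i:      1  2  3  4  5  6  7  8  9 10 11
a[i]:   5 15  7 22 16 25  8  4 18 15 10
S:      5 20 12 42 36 67 20  4 54 35 30
Maximum is 67 (e.g. 5 + 15 + 22 + 25).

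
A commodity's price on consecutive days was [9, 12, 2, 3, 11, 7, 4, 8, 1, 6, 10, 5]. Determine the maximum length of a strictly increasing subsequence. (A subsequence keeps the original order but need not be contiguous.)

5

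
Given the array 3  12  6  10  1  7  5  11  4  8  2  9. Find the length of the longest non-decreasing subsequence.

Let dp[i] be the length of the longest such subsequence ending at index i:
i:      1  2  3  4  5  6  7  8  9 10 11 12
a[i]:   3 12  6 10  1  7  5 11  4  8  2  9
dp:     1  2  2  3  1  3  2  4  2  4  2  5
Maximum dp value is 5.

5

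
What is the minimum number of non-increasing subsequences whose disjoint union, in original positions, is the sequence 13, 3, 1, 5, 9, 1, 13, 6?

4

Place each on the leftmost legal pile:
13 → new pile 1 (tops now [13])
3 → pile 1 (tops now [3])
1 → pile 1 (tops now [1])
5 → new pile 2 (tops now [1, 5])
9 → new pile 3 (tops now [1, 5, 9])
1 → pile 1 (tops now [1, 5, 9])
13 → new pile 4 (tops now [1, 5, 9, 13])
6 → pile 3 (tops now [1, 5, 6, 13])
Four piles.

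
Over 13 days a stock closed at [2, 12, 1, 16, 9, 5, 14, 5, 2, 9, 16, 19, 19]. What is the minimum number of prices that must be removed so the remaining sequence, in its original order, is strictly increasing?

Fewest deletions = n − (longest strictly increasing subsequence).
i:      1  2  3  4  5  6  7  8  9 10 11 12 13
a[i]:   2 12  1 16  9  5 14  5  2  9 16 19 19
dp:     1  2  1  3  2  2  3  2  2  3  4  5  5
max dp = 5, so deletions = 13 − 5 = 8.

8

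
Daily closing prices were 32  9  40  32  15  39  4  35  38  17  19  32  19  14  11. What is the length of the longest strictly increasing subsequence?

5

Track the smallest tail for each achievable length (strict):
32 → extends → [32]
9 → replaces 32 → [9]
40 → extends → [9, 40]
32 → replaces 40 → [9, 32]
15 → replaces 32 → [9, 15]
39 → extends → [9, 15, 39]
4 → replaces 9 → [4, 15, 39]
35 → replaces 39 → [4, 15, 35]
38 → extends → [4, 15, 35, 38]
17 → replaces 35 → [4, 15, 17, 38]
19 → replaces 38 → [4, 15, 17, 19]
32 → extends → [4, 15, 17, 19, 32]
19 → already a tail → [4, 15, 17, 19, 32]
14 → replaces 15 → [4, 14, 17, 19, 32]
11 → replaces 14 → [4, 11, 17, 19, 32]
Five tails, so the longest strictly increasing subsequence has length 5 (e.g. 9, 15, 17, 19, 32).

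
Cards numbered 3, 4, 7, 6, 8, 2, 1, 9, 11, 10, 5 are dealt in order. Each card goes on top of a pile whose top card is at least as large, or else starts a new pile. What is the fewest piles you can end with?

6

The minimum number of non-increasing subsequences covering a sequence equals the length of its longest strictly increasing subsequence.
LIS length is 6 (e.g. 3, 4, 7, 8, 9, 11), so 6 piles are needed.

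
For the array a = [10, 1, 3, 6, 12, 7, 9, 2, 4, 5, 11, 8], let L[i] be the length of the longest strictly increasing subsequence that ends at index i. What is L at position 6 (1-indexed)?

4

dp[i] = 1 + max{dp[j] : j<i, a[j]<a[i]} (or 1 if no such j):
i:      1  2  3  4  5  6  7  8  9 10 11 12
a[i]:  10  1  3  6 12  7  9  2  4  5 11  8
dp:     1  1  2  3  4  4  5  2  3  4  6  5
At index 6 the value is 4.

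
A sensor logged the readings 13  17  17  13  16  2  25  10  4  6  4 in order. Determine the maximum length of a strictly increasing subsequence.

3

Track the smallest tail for each achievable length (strict):
13 → extends → [13]
17 → extends → [13, 17]
17 → already a tail → [13, 17]
13 → already a tail → [13, 17]
16 → replaces 17 → [13, 16]
2 → replaces 13 → [2, 16]
25 → extends → [2, 16, 25]
10 → replaces 16 → [2, 10, 25]
4 → replaces 10 → [2, 4, 25]
6 → replaces 25 → [2, 4, 6]
4 → already a tail → [2, 4, 6]
Three tails, so the longest strictly increasing subsequence has length 3 (e.g. 13, 17, 25).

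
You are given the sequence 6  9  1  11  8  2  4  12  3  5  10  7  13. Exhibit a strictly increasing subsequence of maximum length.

1, 2, 4, 5, 10, 13

Patience tails give the LIS length; then backtrack through the dp parents:
6 → extends → [6]
9 → extends → [6, 9]
1 → replaces 6 → [1, 9]
11 → extends → [1, 9, 11]
8 → replaces 9 → [1, 8, 11]
2 → replaces 8 → [1, 2, 11]
4 → replaces 11 → [1, 2, 4]
12 → extends → [1, 2, 4, 12]
3 → replaces 4 → [1, 2, 3, 12]
5 → replaces 12 → [1, 2, 3, 5]
10 → extends → [1, 2, 3, 5, 10]
7 → replaces 10 → [1, 2, 3, 5, 7]
13 → extends → [1, 2, 3, 5, 7, 13]
Length 6; one witness is 1, 2, 4, 5, 10, 13.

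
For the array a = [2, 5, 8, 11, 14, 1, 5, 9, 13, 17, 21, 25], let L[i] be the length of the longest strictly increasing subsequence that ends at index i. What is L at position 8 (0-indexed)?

dp[i] = 1 + max{dp[j] : j<i, a[j]<a[i]} (or 1 if no such j):
i:      0  1  2  3  4  5  6  7  8  9 10 11
a[i]:   2  5  8 11 14  1  5  9 13 17 21 25
dp:     1  2  3  4  5  1  2  4  5  6  7  8
At index 8 the value is 5.

5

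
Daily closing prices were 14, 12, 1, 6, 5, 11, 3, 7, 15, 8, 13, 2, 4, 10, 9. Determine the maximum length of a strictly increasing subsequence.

Track the smallest tail for each achievable length (strict):
14 → extends → [14]
12 → replaces 14 → [12]
1 → replaces 12 → [1]
6 → extends → [1, 6]
5 → replaces 6 → [1, 5]
11 → extends → [1, 5, 11]
3 → replaces 5 → [1, 3, 11]
7 → replaces 11 → [1, 3, 7]
15 → extends → [1, 3, 7, 15]
8 → replaces 15 → [1, 3, 7, 8]
13 → extends → [1, 3, 7, 8, 13]
2 → replaces 3 → [1, 2, 7, 8, 13]
4 → replaces 7 → [1, 2, 4, 8, 13]
10 → replaces 13 → [1, 2, 4, 8, 10]
9 → replaces 10 → [1, 2, 4, 8, 9]
Five tails, so the longest strictly increasing subsequence has length 5 (e.g. 1, 6, 7, 8, 13).

5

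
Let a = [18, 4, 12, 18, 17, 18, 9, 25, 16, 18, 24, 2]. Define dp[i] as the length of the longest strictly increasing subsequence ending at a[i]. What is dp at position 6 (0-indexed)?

2

dp[i] = 1 + max{dp[j] : j<i, a[j]<a[i]} (or 1 if no such j):
i:      0  1  2  3  4  5  6  7  8  9 10 11
a[i]:  18  4 12 18 17 18  9 25 16 18 24  2
dp:     1  1  2  3  3  4  2  5  3  4  5  1
At index 6 the value is 2.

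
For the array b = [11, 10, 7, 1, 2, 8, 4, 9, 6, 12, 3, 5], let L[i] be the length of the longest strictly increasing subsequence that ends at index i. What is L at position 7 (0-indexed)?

dp[i] = 1 + max{dp[j] : j<i, b[j]<b[i]} (or 1 if no such j):
i:      0  1  2  3  4  5  6  7  8  9 10 11
b[i]:  11 10  7  1  2  8  4  9  6 12  3  5
dp:     1  1  1  1  2  3  3  4  4  5  3  4
At index 7 the value is 4.

4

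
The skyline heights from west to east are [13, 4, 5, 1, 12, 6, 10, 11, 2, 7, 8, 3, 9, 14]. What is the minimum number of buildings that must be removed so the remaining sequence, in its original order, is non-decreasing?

Fewest deletions = n − (longest non-decreasing subsequence).
Patience tails:
13 → extends → [13]
4 → replaces 13 → [4]
5 → extends → [4, 5]
1 → replaces 4 → [1, 5]
12 → extends → [1, 5, 12]
6 → replaces 12 → [1, 5, 6]
10 → extends → [1, 5, 6, 10]
11 → extends → [1, 5, 6, 10, 11]
2 → replaces 5 → [1, 2, 6, 10, 11]
7 → replaces 10 → [1, 2, 6, 7, 11]
8 → replaces 11 → [1, 2, 6, 7, 8]
3 → replaces 6 → [1, 2, 3, 7, 8]
9 → extends → [1, 2, 3, 7, 8, 9]
14 → extends → [1, 2, 3, 7, 8, 9, 14]
Longest non-decreasing subsequence has length 7, so deletions = 14 − 7 = 7.

7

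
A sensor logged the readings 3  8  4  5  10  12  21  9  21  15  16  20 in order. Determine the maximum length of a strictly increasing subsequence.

Let dp[i] be the length of the longest such subsequence ending at index i:
i:      1  2  3  4  5  6  7  8  9 10 11 12
a[i]:   3  8  4  5 10 12 21  9 21 15 16 20
dp:     1  2  2  3  4  5  6  4  6  6  7  8
Maximum dp value is 8.

8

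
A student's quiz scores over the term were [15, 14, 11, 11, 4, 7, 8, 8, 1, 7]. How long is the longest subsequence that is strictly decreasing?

Let dp[i] be the longest strictly decreasing subsequence ending at i:
i:      1  2  3  4  5  6  7  8  9 10
a[i]:  15 14 11 11  4  7  8  8  1  7
dp:     1  2  3  3  4  4  4  4  5  5
Maximum is 5.

5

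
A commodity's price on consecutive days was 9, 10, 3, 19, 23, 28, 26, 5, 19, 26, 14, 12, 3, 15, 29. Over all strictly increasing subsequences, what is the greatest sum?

118

Let S[i] be the best sum of a strictly increasing subsequence ending at i:
i:       1   2   3   4   5   6   7   8   9  10  11  12  13  14  15
a[i]:    9  10   3  19  23  28  26   5  19  26  14  12   3  15  29
S:       9  19   3  38  61  89  87   8  38  87  33  31   3  48 118
Maximum is 118 (e.g. 9 + 10 + 19 + 23 + 28 + 29).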